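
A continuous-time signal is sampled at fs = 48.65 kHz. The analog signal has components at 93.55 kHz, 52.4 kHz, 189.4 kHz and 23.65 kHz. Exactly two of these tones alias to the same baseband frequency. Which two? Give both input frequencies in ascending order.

fs/2 = 24.325 kHz.
93.55 kHz mod fs = 44.9 kHz.
44.9 kHz > fs/2 = 24.325 kHz, folds to fs − 44.9 kHz = 3.75 kHz.
52.4 kHz mod fs = 3.75 kHz.
3.75 kHz ≤ fs/2 = 24.325 kHz, appears at 3.75 kHz.
189.4 kHz mod fs = 43.45 kHz.
43.45 kHz > fs/2 = 24.325 kHz, folds to fs − 43.45 kHz = 5.2 kHz.
23.65 kHz ≤ fs/2 = 24.325 kHz, passes unchanged.
52.4 kHz and 93.55 kHz both map to 3.75 kHz.

52.4 kHz, 93.55 kHz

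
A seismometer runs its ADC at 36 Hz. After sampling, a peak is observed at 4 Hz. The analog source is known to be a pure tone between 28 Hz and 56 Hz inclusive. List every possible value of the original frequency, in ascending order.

32 Hz, 40 Hz

Frequencies that alias to 4 Hz are k·fs ± 4 Hz for integer k ≥ 0.
k=0: 4 Hz.
k=1: 32 Hz, 40 Hz.
k=2: 68 Hz, 76 Hz.
Within [28 Hz, 56 Hz]: 32 Hz, 40 Hz.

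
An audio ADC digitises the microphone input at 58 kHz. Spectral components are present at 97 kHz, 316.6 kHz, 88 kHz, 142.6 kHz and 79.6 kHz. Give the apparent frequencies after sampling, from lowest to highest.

19 kHz, 21.6 kHz, 26.6 kHz, 28 kHz

fs/2 = 29 kHz.
97 kHz mod fs = 39 kHz.
39 kHz > fs/2 = 29 kHz, folds to fs − 39 kHz = 19 kHz.
316.6 kHz mod fs = 26.6 kHz.
26.6 kHz ≤ fs/2 = 29 kHz, appears at 26.6 kHz.
88 kHz mod fs = 30 kHz.
30 kHz > fs/2 = 29 kHz, folds to fs − 30 kHz = 28 kHz.
142.6 kHz mod fs = 26.6 kHz.
26.6 kHz ≤ fs/2 = 29 kHz, appears at 26.6 kHz.
79.6 kHz mod fs = 21.6 kHz.
21.6 kHz ≤ fs/2 = 29 kHz, appears at 21.6 kHz.
Distinct values: {19 kHz, 21.6 kHz, 26.6 kHz, 28 kHz}.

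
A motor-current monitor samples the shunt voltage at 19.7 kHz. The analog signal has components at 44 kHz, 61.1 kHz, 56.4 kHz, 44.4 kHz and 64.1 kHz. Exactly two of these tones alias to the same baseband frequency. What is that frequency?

5 kHz

fs/2 = 9.85 kHz.
44 kHz mod fs = 4.6 kHz.
4.6 kHz ≤ fs/2 = 9.85 kHz, appears at 4.6 kHz.
61.1 kHz mod fs = 2 kHz.
2 kHz ≤ fs/2 = 9.85 kHz, appears at 2 kHz.
56.4 kHz mod fs = 17 kHz.
17 kHz > fs/2 = 9.85 kHz, folds to fs − 17 kHz = 2.7 kHz.
44.4 kHz mod fs = 5 kHz.
5 kHz ≤ fs/2 = 9.85 kHz, appears at 5 kHz.
64.1 kHz mod fs = 5 kHz.
5 kHz ≤ fs/2 = 9.85 kHz, appears at 5 kHz.
44.4 kHz and 64.1 kHz both map to 5 kHz.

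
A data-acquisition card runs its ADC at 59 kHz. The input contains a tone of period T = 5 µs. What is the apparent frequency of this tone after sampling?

T = 5 µs → f = 1/T = 200 kHz.
200 kHz mod fs = 23 kHz.
23 kHz ≤ fs/2 = 29.5 kHz, appears at 23 kHz.

23 kHz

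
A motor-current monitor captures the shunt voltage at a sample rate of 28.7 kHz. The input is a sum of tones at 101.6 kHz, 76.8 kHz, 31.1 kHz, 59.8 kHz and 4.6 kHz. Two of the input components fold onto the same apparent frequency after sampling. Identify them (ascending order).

fs/2 = 14.35 kHz.
101.6 kHz mod fs = 15.5 kHz.
15.5 kHz > fs/2 = 14.35 kHz, folds to fs − 15.5 kHz = 13.2 kHz.
76.8 kHz mod fs = 19.4 kHz.
19.4 kHz > fs/2 = 14.35 kHz, folds to fs − 19.4 kHz = 9.3 kHz.
31.1 kHz mod fs = 2.4 kHz.
2.4 kHz ≤ fs/2 = 14.35 kHz, appears at 2.4 kHz.
59.8 kHz mod fs = 2.4 kHz.
2.4 kHz ≤ fs/2 = 14.35 kHz, appears at 2.4 kHz.
4.6 kHz ≤ fs/2 = 14.35 kHz, passes unchanged.
31.1 kHz and 59.8 kHz both map to 2.4 kHz.

31.1 kHz, 59.8 kHz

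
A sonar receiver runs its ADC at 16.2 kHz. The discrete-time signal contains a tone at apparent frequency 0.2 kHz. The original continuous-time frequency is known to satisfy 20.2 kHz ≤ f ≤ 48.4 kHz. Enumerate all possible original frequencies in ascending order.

32.2 kHz, 32.6 kHz, 48.4 kHz

Frequencies that alias to 0.2 kHz are k·fs ± 0.2 kHz for integer k ≥ 0.
k=0: 0.2 kHz.
k=1: 16 kHz, 16.4 kHz.
k=2: 32.2 kHz, 32.6 kHz.
k=3: 48.4 kHz, 48.8 kHz.
k=4: 64.6 kHz, 65 kHz.
Within [20.2 kHz, 48.4 kHz]: 32.2 kHz, 32.6 kHz, 48.4 kHz.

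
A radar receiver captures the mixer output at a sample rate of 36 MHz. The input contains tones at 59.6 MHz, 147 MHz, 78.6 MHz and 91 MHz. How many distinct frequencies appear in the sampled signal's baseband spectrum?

4

fs/2 = 18 MHz.
59.6 MHz mod fs = 23.6 MHz.
23.6 MHz > fs/2 = 18 MHz, folds to fs − 23.6 MHz = 12.4 MHz.
147 MHz mod fs = 3 MHz.
3 MHz ≤ fs/2 = 18 MHz, appears at 3 MHz.
78.6 MHz mod fs = 6.6 MHz.
6.6 MHz ≤ fs/2 = 18 MHz, appears at 6.6 MHz.
91 MHz mod fs = 19 MHz.
19 MHz > fs/2 = 18 MHz, folds to fs − 19 MHz = 17 MHz.
Distinct values: {3 MHz, 6.6 MHz, 12.4 MHz, 17 MHz} → 4.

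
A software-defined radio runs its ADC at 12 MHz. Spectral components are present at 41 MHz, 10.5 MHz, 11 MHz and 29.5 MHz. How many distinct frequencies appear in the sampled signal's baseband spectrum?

fs/2 = 6 MHz.
41 MHz mod fs = 5 MHz.
5 MHz ≤ fs/2 = 6 MHz, appears at 5 MHz.
10.5 MHz > fs/2 = 6 MHz, folds to fs − 10.5 MHz = 1.5 MHz.
11 MHz > fs/2 = 6 MHz, folds to fs − 11 MHz = 1 MHz.
29.5 MHz mod fs = 5.5 MHz.
5.5 MHz ≤ fs/2 = 6 MHz, appears at 5.5 MHz.
Distinct values: {1 MHz, 1.5 MHz, 5 MHz, 5.5 MHz} → 4.

4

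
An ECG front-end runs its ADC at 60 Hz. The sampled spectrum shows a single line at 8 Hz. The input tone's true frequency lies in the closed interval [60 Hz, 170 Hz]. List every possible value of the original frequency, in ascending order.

68 Hz, 112 Hz, 128 Hz

Frequencies that alias to 8 Hz are k·fs ± 8 Hz for integer k ≥ 0.
k=0: 8 Hz.
k=1: 52 Hz, 68 Hz.
k=2: 112 Hz, 128 Hz.
k=3: 172 Hz, 188 Hz.
Within [60 Hz, 170 Hz]: 68 Hz, 112 Hz, 128 Hz.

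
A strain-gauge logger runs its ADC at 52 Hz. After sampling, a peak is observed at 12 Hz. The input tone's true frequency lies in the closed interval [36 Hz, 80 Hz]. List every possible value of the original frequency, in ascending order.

40 Hz, 64 Hz

Frequencies that alias to 12 Hz are k·fs ± 12 Hz for integer k ≥ 0.
k=0: 12 Hz.
k=1: 40 Hz, 64 Hz.
k=2: 92 Hz, 116 Hz.
Within [36 Hz, 80 Hz]: 40 Hz, 64 Hz.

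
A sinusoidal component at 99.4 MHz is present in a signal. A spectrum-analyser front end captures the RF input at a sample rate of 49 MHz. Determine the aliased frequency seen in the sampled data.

99.4 MHz mod fs = 1.4 MHz.
1.4 MHz ≤ fs/2 = 24.5 MHz, appears at 1.4 MHz.

1.4 MHz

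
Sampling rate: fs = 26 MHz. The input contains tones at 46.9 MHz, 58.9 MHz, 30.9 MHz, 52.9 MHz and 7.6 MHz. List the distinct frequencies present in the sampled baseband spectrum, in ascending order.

0.9 MHz, 4.9 MHz, 5.1 MHz, 6.9 MHz, 7.6 MHz

fs/2 = 13 MHz.
46.9 MHz mod fs = 20.9 MHz.
20.9 MHz > fs/2 = 13 MHz, folds to fs − 20.9 MHz = 5.1 MHz.
58.9 MHz mod fs = 6.9 MHz.
6.9 MHz ≤ fs/2 = 13 MHz, appears at 6.9 MHz.
30.9 MHz mod fs = 4.9 MHz.
4.9 MHz ≤ fs/2 = 13 MHz, appears at 4.9 MHz.
52.9 MHz mod fs = 0.9 MHz.
0.9 MHz ≤ fs/2 = 13 MHz, appears at 0.9 MHz.
7.6 MHz ≤ fs/2 = 13 MHz, passes unchanged.
Distinct values: {0.9 MHz, 4.9 MHz, 5.1 MHz, 6.9 MHz, 7.6 MHz}.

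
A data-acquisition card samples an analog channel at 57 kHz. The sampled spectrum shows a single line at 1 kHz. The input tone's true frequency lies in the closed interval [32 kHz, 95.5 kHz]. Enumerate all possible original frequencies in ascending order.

Frequencies that alias to 1 kHz are k·fs ± 1 kHz for integer k ≥ 0.
k=0: 1 kHz.
k=1: 56 kHz, 58 kHz.
k=2: 113 kHz, 115 kHz.
Within [32 kHz, 95.5 kHz]: 56 kHz, 58 kHz.

56 kHz, 58 kHz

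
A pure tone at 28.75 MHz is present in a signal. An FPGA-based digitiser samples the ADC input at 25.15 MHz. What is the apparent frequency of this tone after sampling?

28.75 MHz mod fs = 3.6 MHz.
3.6 MHz ≤ fs/2 = 12.575 MHz, appears at 3.6 MHz.

3.6 MHz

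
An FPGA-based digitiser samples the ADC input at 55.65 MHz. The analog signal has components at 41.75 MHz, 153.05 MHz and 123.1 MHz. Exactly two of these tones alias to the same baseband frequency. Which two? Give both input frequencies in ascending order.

fs/2 = 27.825 MHz.
41.75 MHz > fs/2 = 27.825 MHz, folds to fs − 41.75 MHz = 13.9 MHz.
153.05 MHz mod fs = 41.75 MHz.
41.75 MHz > fs/2 = 27.825 MHz, folds to fs − 41.75 MHz = 13.9 MHz.
123.1 MHz mod fs = 11.8 MHz.
11.8 MHz ≤ fs/2 = 27.825 MHz, appears at 11.8 MHz.
41.75 MHz and 153.05 MHz both map to 13.9 MHz.

41.75 MHz, 153.05 MHz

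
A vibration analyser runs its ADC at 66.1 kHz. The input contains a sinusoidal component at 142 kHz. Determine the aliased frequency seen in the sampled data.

9.8 kHz

142 kHz mod fs = 9.8 kHz.
9.8 kHz ≤ fs/2 = 33.05 kHz, appears at 9.8 kHz.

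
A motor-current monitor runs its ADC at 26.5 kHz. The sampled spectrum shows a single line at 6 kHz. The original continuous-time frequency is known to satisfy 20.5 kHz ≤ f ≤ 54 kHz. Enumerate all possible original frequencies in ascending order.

20.5 kHz, 32.5 kHz, 47 kHz

Frequencies that alias to 6 kHz are k·fs ± 6 kHz for integer k ≥ 0.
k=0: 6 kHz.
k=1: 20.5 kHz, 32.5 kHz.
k=2: 47 kHz, 59 kHz.
k=3: 73.5 kHz, 85.5 kHz.
Within [20.5 kHz, 54 kHz]: 20.5 kHz, 32.5 kHz, 47 kHz.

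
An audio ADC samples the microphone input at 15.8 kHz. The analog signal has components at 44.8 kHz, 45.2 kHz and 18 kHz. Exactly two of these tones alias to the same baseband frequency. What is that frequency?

fs/2 = 7.9 kHz.
44.8 kHz mod fs = 13.2 kHz.
13.2 kHz > fs/2 = 7.9 kHz, folds to fs − 13.2 kHz = 2.6 kHz.
45.2 kHz mod fs = 13.6 kHz.
13.6 kHz > fs/2 = 7.9 kHz, folds to fs − 13.6 kHz = 2.2 kHz.
18 kHz mod fs = 2.2 kHz.
2.2 kHz ≤ fs/2 = 7.9 kHz, appears at 2.2 kHz.
18 kHz and 45.2 kHz both map to 2.2 kHz.

2.2 kHz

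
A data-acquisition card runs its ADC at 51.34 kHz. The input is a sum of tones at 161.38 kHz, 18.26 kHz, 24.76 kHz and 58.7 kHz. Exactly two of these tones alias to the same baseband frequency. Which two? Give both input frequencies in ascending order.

fs/2 = 25.67 kHz.
161.38 kHz mod fs = 7.36 kHz.
7.36 kHz ≤ fs/2 = 25.67 kHz, appears at 7.36 kHz.
18.26 kHz ≤ fs/2 = 25.67 kHz, passes unchanged.
24.76 kHz ≤ fs/2 = 25.67 kHz, passes unchanged.
58.7 kHz mod fs = 7.36 kHz.
7.36 kHz ≤ fs/2 = 25.67 kHz, appears at 7.36 kHz.
58.7 kHz and 161.38 kHz both map to 7.36 kHz.

58.7 kHz, 161.38 kHz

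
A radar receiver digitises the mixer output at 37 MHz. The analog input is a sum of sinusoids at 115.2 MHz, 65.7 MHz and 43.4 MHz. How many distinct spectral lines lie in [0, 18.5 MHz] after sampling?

3

fs/2 = 18.5 MHz.
115.2 MHz mod fs = 4.2 MHz.
4.2 MHz ≤ fs/2 = 18.5 MHz, appears at 4.2 MHz.
65.7 MHz mod fs = 28.7 MHz.
28.7 MHz > fs/2 = 18.5 MHz, folds to fs − 28.7 MHz = 8.3 MHz.
43.4 MHz mod fs = 6.4 MHz.
6.4 MHz ≤ fs/2 = 18.5 MHz, appears at 6.4 MHz.
Distinct values: {4.2 MHz, 6.4 MHz, 8.3 MHz} → 3.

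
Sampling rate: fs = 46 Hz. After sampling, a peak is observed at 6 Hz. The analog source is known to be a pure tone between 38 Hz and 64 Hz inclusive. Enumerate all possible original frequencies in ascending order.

Frequencies that alias to 6 Hz are k·fs ± 6 Hz for integer k ≥ 0.
k=0: 6 Hz.
k=1: 40 Hz, 52 Hz.
k=2: 86 Hz, 98 Hz.
Within [38 Hz, 64 Hz]: 40 Hz, 52 Hz.

40 Hz, 52 Hz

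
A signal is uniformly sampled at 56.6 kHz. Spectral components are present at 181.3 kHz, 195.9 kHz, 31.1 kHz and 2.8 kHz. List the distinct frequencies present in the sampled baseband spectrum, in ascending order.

2.8 kHz, 11.5 kHz, 25.5 kHz, 26.1 kHz

fs/2 = 28.3 kHz.
181.3 kHz mod fs = 11.5 kHz.
11.5 kHz ≤ fs/2 = 28.3 kHz, appears at 11.5 kHz.
195.9 kHz mod fs = 26.1 kHz.
26.1 kHz ≤ fs/2 = 28.3 kHz, appears at 26.1 kHz.
31.1 kHz > fs/2 = 28.3 kHz, folds to fs − 31.1 kHz = 25.5 kHz.
2.8 kHz ≤ fs/2 = 28.3 kHz, passes unchanged.
Distinct values: {2.8 kHz, 11.5 kHz, 25.5 kHz, 26.1 kHz}.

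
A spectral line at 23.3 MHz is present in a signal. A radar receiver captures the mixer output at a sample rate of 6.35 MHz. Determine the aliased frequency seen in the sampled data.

23.3 MHz mod fs = 4.25 MHz.
4.25 MHz > fs/2 = 3.175 MHz, folds to fs − 4.25 MHz = 2.1 MHz.

2.1 MHz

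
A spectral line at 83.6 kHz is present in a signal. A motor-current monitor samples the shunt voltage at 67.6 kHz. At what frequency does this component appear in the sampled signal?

16 kHz

83.6 kHz mod fs = 16 kHz.
16 kHz ≤ fs/2 = 33.8 kHz, appears at 16 kHz.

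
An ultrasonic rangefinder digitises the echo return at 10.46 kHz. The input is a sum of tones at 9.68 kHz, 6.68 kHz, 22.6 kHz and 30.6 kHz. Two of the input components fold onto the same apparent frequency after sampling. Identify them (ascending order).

9.68 kHz, 30.6 kHz

fs/2 = 5.23 kHz.
9.68 kHz > fs/2 = 5.23 kHz, folds to fs − 9.68 kHz = 0.78 kHz.
6.68 kHz > fs/2 = 5.23 kHz, folds to fs − 6.68 kHz = 3.78 kHz.
22.6 kHz mod fs = 1.68 kHz.
1.68 kHz ≤ fs/2 = 5.23 kHz, appears at 1.68 kHz.
30.6 kHz mod fs = 9.68 kHz.
9.68 kHz > fs/2 = 5.23 kHz, folds to fs − 9.68 kHz = 0.78 kHz.
9.68 kHz and 30.6 kHz both map to 0.78 kHz.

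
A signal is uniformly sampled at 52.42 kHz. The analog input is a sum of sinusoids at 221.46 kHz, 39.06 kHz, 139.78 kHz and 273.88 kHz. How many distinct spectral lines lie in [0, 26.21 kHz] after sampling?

fs/2 = 26.21 kHz.
221.46 kHz mod fs = 11.78 kHz.
11.78 kHz ≤ fs/2 = 26.21 kHz, appears at 11.78 kHz.
39.06 kHz > fs/2 = 26.21 kHz, folds to fs − 39.06 kHz = 13.36 kHz.
139.78 kHz mod fs = 34.94 kHz.
34.94 kHz > fs/2 = 26.21 kHz, folds to fs − 34.94 kHz = 17.48 kHz.
273.88 kHz mod fs = 11.78 kHz.
11.78 kHz ≤ fs/2 = 26.21 kHz, appears at 11.78 kHz.
Distinct values: {11.78 kHz, 13.36 kHz, 17.48 kHz} → 3.

3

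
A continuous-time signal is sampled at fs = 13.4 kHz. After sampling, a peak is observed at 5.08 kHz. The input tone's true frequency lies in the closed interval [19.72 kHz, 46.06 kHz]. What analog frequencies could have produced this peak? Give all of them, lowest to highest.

Frequencies that alias to 5.08 kHz are k·fs ± 5.08 kHz for integer k ≥ 0.
k=0: 5.08 kHz.
k=1: 8.32 kHz, 18.48 kHz.
k=2: 21.72 kHz, 31.88 kHz.
k=3: 35.12 kHz, 45.28 kHz.
k=4: 48.52 kHz, 58.68 kHz.
Within [19.72 kHz, 46.06 kHz]: 21.72 kHz, 31.88 kHz, 35.12 kHz, 45.28 kHz.

21.72 kHz, 31.88 kHz, 35.12 kHz, 45.28 kHz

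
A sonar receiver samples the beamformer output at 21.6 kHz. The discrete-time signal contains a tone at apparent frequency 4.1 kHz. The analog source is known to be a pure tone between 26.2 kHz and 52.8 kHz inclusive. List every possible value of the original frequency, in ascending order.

39.1 kHz, 47.3 kHz

Frequencies that alias to 4.1 kHz are k·fs ± 4.1 kHz for integer k ≥ 0.
k=0: 4.1 kHz.
k=1: 17.5 kHz, 25.7 kHz.
k=2: 39.1 kHz, 47.3 kHz.
k=3: 60.7 kHz, 68.9 kHz.
Within [26.2 kHz, 52.8 kHz]: 39.1 kHz, 47.3 kHz.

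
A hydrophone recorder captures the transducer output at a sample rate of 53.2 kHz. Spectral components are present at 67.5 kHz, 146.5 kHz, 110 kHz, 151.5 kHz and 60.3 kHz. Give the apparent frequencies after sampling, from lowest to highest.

fs/2 = 26.6 kHz.
67.5 kHz mod fs = 14.3 kHz.
14.3 kHz ≤ fs/2 = 26.6 kHz, appears at 14.3 kHz.
146.5 kHz mod fs = 40.1 kHz.
40.1 kHz > fs/2 = 26.6 kHz, folds to fs − 40.1 kHz = 13.1 kHz.
110 kHz mod fs = 3.6 kHz.
3.6 kHz ≤ fs/2 = 26.6 kHz, appears at 3.6 kHz.
151.5 kHz mod fs = 45.1 kHz.
45.1 kHz > fs/2 = 26.6 kHz, folds to fs − 45.1 kHz = 8.1 kHz.
60.3 kHz mod fs = 7.1 kHz.
7.1 kHz ≤ fs/2 = 26.6 kHz, appears at 7.1 kHz.
Distinct values: {3.6 kHz, 7.1 kHz, 8.1 kHz, 13.1 kHz, 14.3 kHz}.

3.6 kHz, 7.1 kHz, 8.1 kHz, 13.1 kHz, 14.3 kHz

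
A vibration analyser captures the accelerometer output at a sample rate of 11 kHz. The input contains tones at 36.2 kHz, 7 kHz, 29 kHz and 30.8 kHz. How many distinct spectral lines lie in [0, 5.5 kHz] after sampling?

3

fs/2 = 5.5 kHz.
36.2 kHz mod fs = 3.2 kHz.
3.2 kHz ≤ fs/2 = 5.5 kHz, appears at 3.2 kHz.
7 kHz > fs/2 = 5.5 kHz, folds to fs − 7 kHz = 4 kHz.
29 kHz mod fs = 7 kHz.
7 kHz > fs/2 = 5.5 kHz, folds to fs − 7 kHz = 4 kHz.
30.8 kHz mod fs = 8.8 kHz.
8.8 kHz > fs/2 = 5.5 kHz, folds to fs − 8.8 kHz = 2.2 kHz.
Distinct values: {2.2 kHz, 3.2 kHz, 4 kHz} → 3.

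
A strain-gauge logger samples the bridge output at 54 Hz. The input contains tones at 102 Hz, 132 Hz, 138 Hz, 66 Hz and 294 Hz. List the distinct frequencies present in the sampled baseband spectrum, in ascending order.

fs/2 = 27 Hz.
102 Hz mod fs = 48 Hz.
48 Hz > fs/2 = 27 Hz, folds to fs − 48 Hz = 6 Hz.
132 Hz mod fs = 24 Hz.
24 Hz ≤ fs/2 = 27 Hz, appears at 24 Hz.
138 Hz mod fs = 30 Hz.
30 Hz > fs/2 = 27 Hz, folds to fs − 30 Hz = 24 Hz.
66 Hz mod fs = 12 Hz.
12 Hz ≤ fs/2 = 27 Hz, appears at 12 Hz.
294 Hz mod fs = 24 Hz.
24 Hz ≤ fs/2 = 27 Hz, appears at 24 Hz.
Distinct values: {6 Hz, 12 Hz, 24 Hz}.

6 Hz, 12 Hz, 24 Hz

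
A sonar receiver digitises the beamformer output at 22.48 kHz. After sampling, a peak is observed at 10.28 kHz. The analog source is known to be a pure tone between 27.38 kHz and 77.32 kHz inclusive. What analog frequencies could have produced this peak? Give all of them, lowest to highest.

32.76 kHz, 34.68 kHz, 55.24 kHz, 57.16 kHz

Frequencies that alias to 10.28 kHz are k·fs ± 10.28 kHz for integer k ≥ 0.
k=0: 10.28 kHz.
k=1: 12.2 kHz, 32.76 kHz.
k=2: 34.68 kHz, 55.24 kHz.
k=3: 57.16 kHz, 77.72 kHz.
k=4: 79.64 kHz, 100.2 kHz.
Within [27.38 kHz, 77.32 kHz]: 32.76 kHz, 34.68 kHz, 55.24 kHz, 57.16 kHz.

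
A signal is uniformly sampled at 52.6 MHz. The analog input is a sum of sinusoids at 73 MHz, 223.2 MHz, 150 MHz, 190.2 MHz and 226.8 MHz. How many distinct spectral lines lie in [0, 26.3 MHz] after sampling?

fs/2 = 26.3 MHz.
73 MHz mod fs = 20.4 MHz.
20.4 MHz ≤ fs/2 = 26.3 MHz, appears at 20.4 MHz.
223.2 MHz mod fs = 12.8 MHz.
12.8 MHz ≤ fs/2 = 26.3 MHz, appears at 12.8 MHz.
150 MHz mod fs = 44.8 MHz.
44.8 MHz > fs/2 = 26.3 MHz, folds to fs − 44.8 MHz = 7.8 MHz.
190.2 MHz mod fs = 32.4 MHz.
32.4 MHz > fs/2 = 26.3 MHz, folds to fs − 32.4 MHz = 20.2 MHz.
226.8 MHz mod fs = 16.4 MHz.
16.4 MHz ≤ fs/2 = 26.3 MHz, appears at 16.4 MHz.
Distinct values: {7.8 MHz, 12.8 MHz, 16.4 MHz, 20.2 MHz, 20.4 MHz} → 5.

5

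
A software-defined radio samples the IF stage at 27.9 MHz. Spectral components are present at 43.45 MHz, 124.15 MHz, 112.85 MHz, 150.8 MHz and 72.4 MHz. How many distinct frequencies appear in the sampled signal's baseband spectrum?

4

fs/2 = 13.95 MHz.
43.45 MHz mod fs = 15.55 MHz.
15.55 MHz > fs/2 = 13.95 MHz, folds to fs − 15.55 MHz = 12.35 MHz.
124.15 MHz mod fs = 12.55 MHz.
12.55 MHz ≤ fs/2 = 13.95 MHz, appears at 12.55 MHz.
112.85 MHz mod fs = 1.25 MHz.
1.25 MHz ≤ fs/2 = 13.95 MHz, appears at 1.25 MHz.
150.8 MHz mod fs = 11.3 MHz.
11.3 MHz ≤ fs/2 = 13.95 MHz, appears at 11.3 MHz.
72.4 MHz mod fs = 16.6 MHz.
16.6 MHz > fs/2 = 13.95 MHz, folds to fs − 16.6 MHz = 11.3 MHz.
Distinct values: {1.25 MHz, 11.3 MHz, 12.35 MHz, 12.55 MHz} → 4.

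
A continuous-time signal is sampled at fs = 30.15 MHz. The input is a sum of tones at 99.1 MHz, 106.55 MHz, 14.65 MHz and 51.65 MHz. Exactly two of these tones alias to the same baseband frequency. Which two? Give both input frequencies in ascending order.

fs/2 = 15.075 MHz.
99.1 MHz mod fs = 8.65 MHz.
8.65 MHz ≤ fs/2 = 15.075 MHz, appears at 8.65 MHz.
106.55 MHz mod fs = 16.1 MHz.
16.1 MHz > fs/2 = 15.075 MHz, folds to fs − 16.1 MHz = 14.05 MHz.
14.65 MHz ≤ fs/2 = 15.075 MHz, passes unchanged.
51.65 MHz mod fs = 21.5 MHz.
21.5 MHz > fs/2 = 15.075 MHz, folds to fs − 21.5 MHz = 8.65 MHz.
51.65 MHz and 99.1 MHz both map to 8.65 MHz.

51.65 MHz, 99.1 MHz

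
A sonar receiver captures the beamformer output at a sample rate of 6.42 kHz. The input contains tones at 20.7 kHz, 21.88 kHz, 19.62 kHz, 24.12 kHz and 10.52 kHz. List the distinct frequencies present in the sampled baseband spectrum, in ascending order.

0.36 kHz, 1.44 kHz, 1.56 kHz, 2.32 kHz, 2.62 kHz

fs/2 = 3.21 kHz.
20.7 kHz mod fs = 1.44 kHz.
1.44 kHz ≤ fs/2 = 3.21 kHz, appears at 1.44 kHz.
21.88 kHz mod fs = 2.62 kHz.
2.62 kHz ≤ fs/2 = 3.21 kHz, appears at 2.62 kHz.
19.62 kHz mod fs = 0.36 kHz.
0.36 kHz ≤ fs/2 = 3.21 kHz, appears at 0.36 kHz.
24.12 kHz mod fs = 4.86 kHz.
4.86 kHz > fs/2 = 3.21 kHz, folds to fs − 4.86 kHz = 1.56 kHz.
10.52 kHz mod fs = 4.1 kHz.
4.1 kHz > fs/2 = 3.21 kHz, folds to fs − 4.1 kHz = 2.32 kHz.
Distinct values: {0.36 kHz, 1.44 kHz, 1.56 kHz, 2.32 kHz, 2.62 kHz}.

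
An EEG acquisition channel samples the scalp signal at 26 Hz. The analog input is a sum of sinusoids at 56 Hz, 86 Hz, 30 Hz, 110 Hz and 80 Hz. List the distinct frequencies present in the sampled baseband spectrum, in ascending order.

2 Hz, 4 Hz, 6 Hz, 8 Hz

fs/2 = 13 Hz.
56 Hz mod fs = 4 Hz.
4 Hz ≤ fs/2 = 13 Hz, appears at 4 Hz.
86 Hz mod fs = 8 Hz.
8 Hz ≤ fs/2 = 13 Hz, appears at 8 Hz.
30 Hz mod fs = 4 Hz.
4 Hz ≤ fs/2 = 13 Hz, appears at 4 Hz.
110 Hz mod fs = 6 Hz.
6 Hz ≤ fs/2 = 13 Hz, appears at 6 Hz.
80 Hz mod fs = 2 Hz.
2 Hz ≤ fs/2 = 13 Hz, appears at 2 Hz.
Distinct values: {2 Hz, 4 Hz, 6 Hz, 8 Hz}.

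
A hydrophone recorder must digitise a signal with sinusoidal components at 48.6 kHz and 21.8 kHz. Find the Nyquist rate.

97.2 kHz

Highest-frequency component: 48.6 kHz.
Nyquist rate = 2 × 48.6 kHz = 97.2 kHz.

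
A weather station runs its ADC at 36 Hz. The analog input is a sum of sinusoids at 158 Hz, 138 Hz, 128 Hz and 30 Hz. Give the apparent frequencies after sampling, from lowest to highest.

6 Hz, 14 Hz, 16 Hz

fs/2 = 18 Hz.
158 Hz mod fs = 14 Hz.
14 Hz ≤ fs/2 = 18 Hz, appears at 14 Hz.
138 Hz mod fs = 30 Hz.
30 Hz > fs/2 = 18 Hz, folds to fs − 30 Hz = 6 Hz.
128 Hz mod fs = 20 Hz.
20 Hz > fs/2 = 18 Hz, folds to fs − 20 Hz = 16 Hz.
30 Hz > fs/2 = 18 Hz, folds to fs − 30 Hz = 6 Hz.
Distinct values: {6 Hz, 14 Hz, 16 Hz}.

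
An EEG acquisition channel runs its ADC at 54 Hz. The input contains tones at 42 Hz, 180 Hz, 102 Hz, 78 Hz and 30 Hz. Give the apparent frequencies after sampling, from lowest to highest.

6 Hz, 12 Hz, 18 Hz, 24 Hz

fs/2 = 27 Hz.
42 Hz > fs/2 = 27 Hz, folds to fs − 42 Hz = 12 Hz.
180 Hz mod fs = 18 Hz.
18 Hz ≤ fs/2 = 27 Hz, appears at 18 Hz.
102 Hz mod fs = 48 Hz.
48 Hz > fs/2 = 27 Hz, folds to fs − 48 Hz = 6 Hz.
78 Hz mod fs = 24 Hz.
24 Hz ≤ fs/2 = 27 Hz, appears at 24 Hz.
30 Hz > fs/2 = 27 Hz, folds to fs − 30 Hz = 24 Hz.
Distinct values: {6 Hz, 12 Hz, 18 Hz, 24 Hz}.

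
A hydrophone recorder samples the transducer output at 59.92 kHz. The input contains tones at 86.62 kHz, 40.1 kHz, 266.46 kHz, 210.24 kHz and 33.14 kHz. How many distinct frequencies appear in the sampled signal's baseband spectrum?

4

fs/2 = 29.96 kHz.
86.62 kHz mod fs = 26.7 kHz.
26.7 kHz ≤ fs/2 = 29.96 kHz, appears at 26.7 kHz.
40.1 kHz > fs/2 = 29.96 kHz, folds to fs − 40.1 kHz = 19.82 kHz.
266.46 kHz mod fs = 26.78 kHz.
26.78 kHz ≤ fs/2 = 29.96 kHz, appears at 26.78 kHz.
210.24 kHz mod fs = 30.48 kHz.
30.48 kHz > fs/2 = 29.96 kHz, folds to fs − 30.48 kHz = 29.44 kHz.
33.14 kHz > fs/2 = 29.96 kHz, folds to fs − 33.14 kHz = 26.78 kHz.
Distinct values: {19.82 kHz, 26.7 kHz, 26.78 kHz, 29.44 kHz} → 4.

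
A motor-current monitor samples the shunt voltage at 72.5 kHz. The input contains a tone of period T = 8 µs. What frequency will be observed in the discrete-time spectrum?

T = 8 µs → f = 1/T = 125 kHz.
125 kHz mod fs = 52.5 kHz.
52.5 kHz > fs/2 = 36.25 kHz, folds to fs − 52.5 kHz = 20 kHz.

20 kHz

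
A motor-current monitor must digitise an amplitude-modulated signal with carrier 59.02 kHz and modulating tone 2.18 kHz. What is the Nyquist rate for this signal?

AM sidebands sit at fc ± fm = 56.84 kHz and 61.2 kHz.
Highest-frequency component: 61.2 kHz.
Nyquist rate = 2 × 61.2 kHz = 122.4 kHz.

122.4 kHz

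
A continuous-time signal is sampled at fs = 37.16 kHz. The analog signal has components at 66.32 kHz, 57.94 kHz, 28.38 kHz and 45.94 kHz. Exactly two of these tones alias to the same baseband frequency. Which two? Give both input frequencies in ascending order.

28.38 kHz, 45.94 kHz

fs/2 = 18.58 kHz.
66.32 kHz mod fs = 29.16 kHz.
29.16 kHz > fs/2 = 18.58 kHz, folds to fs − 29.16 kHz = 8 kHz.
57.94 kHz mod fs = 20.78 kHz.
20.78 kHz > fs/2 = 18.58 kHz, folds to fs − 20.78 kHz = 16.38 kHz.
28.38 kHz > fs/2 = 18.58 kHz, folds to fs − 28.38 kHz = 8.78 kHz.
45.94 kHz mod fs = 8.78 kHz.
8.78 kHz ≤ fs/2 = 18.58 kHz, appears at 8.78 kHz.
28.38 kHz and 45.94 kHz both map to 8.78 kHz.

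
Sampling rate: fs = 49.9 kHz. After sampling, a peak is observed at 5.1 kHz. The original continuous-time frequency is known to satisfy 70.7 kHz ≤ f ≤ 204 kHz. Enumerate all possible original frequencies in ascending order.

94.7 kHz, 104.9 kHz, 144.6 kHz, 154.8 kHz, 194.5 kHz

Frequencies that alias to 5.1 kHz are k·fs ± 5.1 kHz for integer k ≥ 0.
k=0: 5.1 kHz.
k=1: 44.8 kHz, 55 kHz.
k=2: 94.7 kHz, 104.9 kHz.
k=3: 144.6 kHz, 154.8 kHz.
k=4: 194.5 kHz, 204.7 kHz.
k=5: 244.4 kHz, 254.6 kHz.
Within [70.7 kHz, 204 kHz]: 94.7 kHz, 104.9 kHz, 144.6 kHz, 154.8 kHz, 194.5 kHz.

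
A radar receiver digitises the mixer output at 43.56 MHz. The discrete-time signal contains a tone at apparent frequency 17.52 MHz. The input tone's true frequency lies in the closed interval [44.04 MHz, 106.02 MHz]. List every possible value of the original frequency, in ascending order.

61.08 MHz, 69.6 MHz, 104.64 MHz

Frequencies that alias to 17.52 MHz are k·fs ± 17.52 MHz for integer k ≥ 0.
k=0: 17.52 MHz.
k=1: 26.04 MHz, 61.08 MHz.
k=2: 69.6 MHz, 104.64 MHz.
k=3: 113.16 MHz, 148.2 MHz.
Within [44.04 MHz, 106.02 MHz]: 61.08 MHz, 69.6 MHz, 104.64 MHz.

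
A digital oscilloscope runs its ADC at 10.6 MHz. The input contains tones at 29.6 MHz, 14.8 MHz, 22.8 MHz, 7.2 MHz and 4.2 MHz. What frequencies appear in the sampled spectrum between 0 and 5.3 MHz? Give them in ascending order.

fs/2 = 5.3 MHz.
29.6 MHz mod fs = 8.4 MHz.
8.4 MHz > fs/2 = 5.3 MHz, folds to fs − 8.4 MHz = 2.2 MHz.
14.8 MHz mod fs = 4.2 MHz.
4.2 MHz ≤ fs/2 = 5.3 MHz, appears at 4.2 MHz.
22.8 MHz mod fs = 1.6 MHz.
1.6 MHz ≤ fs/2 = 5.3 MHz, appears at 1.6 MHz.
7.2 MHz > fs/2 = 5.3 MHz, folds to fs − 7.2 MHz = 3.4 MHz.
4.2 MHz ≤ fs/2 = 5.3 MHz, passes unchanged.
Distinct values: {1.6 MHz, 2.2 MHz, 3.4 MHz, 4.2 MHz}.

1.6 MHz, 2.2 MHz, 3.4 MHz, 4.2 MHz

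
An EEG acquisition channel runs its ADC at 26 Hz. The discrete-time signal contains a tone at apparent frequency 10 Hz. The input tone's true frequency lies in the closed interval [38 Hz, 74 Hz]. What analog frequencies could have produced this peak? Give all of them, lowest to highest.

42 Hz, 62 Hz, 68 Hz

Frequencies that alias to 10 Hz are k·fs ± 10 Hz for integer k ≥ 0.
k=0: 10 Hz.
k=1: 16 Hz, 36 Hz.
k=2: 42 Hz, 62 Hz.
k=3: 68 Hz, 88 Hz.
k=4: 94 Hz, 114 Hz.
Within [38 Hz, 74 Hz]: 42 Hz, 62 Hz, 68 Hz.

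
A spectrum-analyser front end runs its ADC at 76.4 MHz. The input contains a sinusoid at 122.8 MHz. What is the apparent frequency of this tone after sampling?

122.8 MHz mod fs = 46.4 MHz.
46.4 MHz > fs/2 = 38.2 MHz, folds to fs − 46.4 MHz = 30 MHz.

30 MHz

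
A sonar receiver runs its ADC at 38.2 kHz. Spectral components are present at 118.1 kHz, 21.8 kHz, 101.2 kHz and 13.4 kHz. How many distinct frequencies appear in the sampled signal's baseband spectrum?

3

fs/2 = 19.1 kHz.
118.1 kHz mod fs = 3.5 kHz.
3.5 kHz ≤ fs/2 = 19.1 kHz, appears at 3.5 kHz.
21.8 kHz > fs/2 = 19.1 kHz, folds to fs − 21.8 kHz = 16.4 kHz.
101.2 kHz mod fs = 24.8 kHz.
24.8 kHz > fs/2 = 19.1 kHz, folds to fs − 24.8 kHz = 13.4 kHz.
13.4 kHz ≤ fs/2 = 19.1 kHz, passes unchanged.
Distinct values: {3.5 kHz, 13.4 kHz, 16.4 kHz} → 3.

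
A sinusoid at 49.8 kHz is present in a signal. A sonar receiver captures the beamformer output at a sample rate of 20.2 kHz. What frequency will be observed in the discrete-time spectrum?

9.4 kHz

49.8 kHz mod fs = 9.4 kHz.
9.4 kHz ≤ fs/2 = 10.1 kHz, appears at 9.4 kHz.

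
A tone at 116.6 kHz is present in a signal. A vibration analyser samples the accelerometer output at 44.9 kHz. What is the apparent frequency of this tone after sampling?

116.6 kHz mod fs = 26.8 kHz.
26.8 kHz > fs/2 = 22.45 kHz, folds to fs − 26.8 kHz = 18.1 kHz.

18.1 kHz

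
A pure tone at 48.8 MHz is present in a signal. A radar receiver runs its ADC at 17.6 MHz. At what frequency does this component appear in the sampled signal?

48.8 MHz mod fs = 13.6 MHz.
13.6 MHz > fs/2 = 8.8 MHz, folds to fs − 13.6 MHz = 4 MHz.

4 MHz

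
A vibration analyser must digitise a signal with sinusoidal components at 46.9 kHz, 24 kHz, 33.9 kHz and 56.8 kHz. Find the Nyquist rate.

Highest-frequency component: 56.8 kHz.
Nyquist rate = 2 × 56.8 kHz = 113.6 kHz.

113.6 kHz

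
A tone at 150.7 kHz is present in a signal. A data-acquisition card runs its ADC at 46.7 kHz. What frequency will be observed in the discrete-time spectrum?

150.7 kHz mod fs = 10.6 kHz.
10.6 kHz ≤ fs/2 = 23.35 kHz, appears at 10.6 kHz.

10.6 kHz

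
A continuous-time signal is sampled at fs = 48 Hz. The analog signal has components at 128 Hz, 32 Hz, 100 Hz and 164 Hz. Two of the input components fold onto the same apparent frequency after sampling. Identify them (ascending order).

fs/2 = 24 Hz.
128 Hz mod fs = 32 Hz.
32 Hz > fs/2 = 24 Hz, folds to fs − 32 Hz = 16 Hz.
32 Hz > fs/2 = 24 Hz, folds to fs − 32 Hz = 16 Hz.
100 Hz mod fs = 4 Hz.
4 Hz ≤ fs/2 = 24 Hz, appears at 4 Hz.
164 Hz mod fs = 20 Hz.
20 Hz ≤ fs/2 = 24 Hz, appears at 20 Hz.
32 Hz and 128 Hz both map to 16 Hz.

32 Hz, 128 Hz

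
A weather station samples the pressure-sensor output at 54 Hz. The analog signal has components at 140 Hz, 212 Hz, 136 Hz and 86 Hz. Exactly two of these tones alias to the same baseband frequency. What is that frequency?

fs/2 = 27 Hz.
140 Hz mod fs = 32 Hz.
32 Hz > fs/2 = 27 Hz, folds to fs − 32 Hz = 22 Hz.
212 Hz mod fs = 50 Hz.
50 Hz > fs/2 = 27 Hz, folds to fs − 50 Hz = 4 Hz.
136 Hz mod fs = 28 Hz.
28 Hz > fs/2 = 27 Hz, folds to fs − 28 Hz = 26 Hz.
86 Hz mod fs = 32 Hz.
32 Hz > fs/2 = 27 Hz, folds to fs − 32 Hz = 22 Hz.
86 Hz and 140 Hz both map to 22 Hz.

22 Hz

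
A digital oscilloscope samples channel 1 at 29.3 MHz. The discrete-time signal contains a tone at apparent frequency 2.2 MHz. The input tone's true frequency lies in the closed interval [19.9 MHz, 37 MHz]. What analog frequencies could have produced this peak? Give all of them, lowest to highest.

Frequencies that alias to 2.2 MHz are k·fs ± 2.2 MHz for integer k ≥ 0.
k=0: 2.2 MHz.
k=1: 27.1 MHz, 31.5 MHz.
k=2: 56.4 MHz, 60.8 MHz.
Within [19.9 MHz, 37 MHz]: 27.1 MHz, 31.5 MHz.

27.1 MHz, 31.5 MHz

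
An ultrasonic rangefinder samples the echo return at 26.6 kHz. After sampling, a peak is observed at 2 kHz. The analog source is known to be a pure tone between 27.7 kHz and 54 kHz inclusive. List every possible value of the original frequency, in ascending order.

28.6 kHz, 51.2 kHz

Frequencies that alias to 2 kHz are k·fs ± 2 kHz for integer k ≥ 0.
k=0: 2 kHz.
k=1: 24.6 kHz, 28.6 kHz.
k=2: 51.2 kHz, 55.2 kHz.
k=3: 77.8 kHz, 81.8 kHz.
Within [27.7 kHz, 54 kHz]: 28.6 kHz, 51.2 kHz.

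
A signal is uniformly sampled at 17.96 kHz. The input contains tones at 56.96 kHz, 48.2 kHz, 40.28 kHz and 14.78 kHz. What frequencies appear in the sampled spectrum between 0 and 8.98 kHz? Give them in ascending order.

3.08 kHz, 3.18 kHz, 4.36 kHz, 5.68 kHz

fs/2 = 8.98 kHz.
56.96 kHz mod fs = 3.08 kHz.
3.08 kHz ≤ fs/2 = 8.98 kHz, appears at 3.08 kHz.
48.2 kHz mod fs = 12.28 kHz.
12.28 kHz > fs/2 = 8.98 kHz, folds to fs − 12.28 kHz = 5.68 kHz.
40.28 kHz mod fs = 4.36 kHz.
4.36 kHz ≤ fs/2 = 8.98 kHz, appears at 4.36 kHz.
14.78 kHz > fs/2 = 8.98 kHz, folds to fs − 14.78 kHz = 3.18 kHz.
Distinct values: {3.08 kHz, 3.18 kHz, 4.36 kHz, 5.68 kHz}.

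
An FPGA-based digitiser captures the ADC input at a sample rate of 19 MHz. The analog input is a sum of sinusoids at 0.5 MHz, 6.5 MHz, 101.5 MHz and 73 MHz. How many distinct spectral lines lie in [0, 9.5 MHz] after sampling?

3

fs/2 = 9.5 MHz.
0.5 MHz ≤ fs/2 = 9.5 MHz, passes unchanged.
6.5 MHz ≤ fs/2 = 9.5 MHz, passes unchanged.
101.5 MHz mod fs = 6.5 MHz.
6.5 MHz ≤ fs/2 = 9.5 MHz, appears at 6.5 MHz.
73 MHz mod fs = 16 MHz.
16 MHz > fs/2 = 9.5 MHz, folds to fs − 16 MHz = 3 MHz.
Distinct values: {0.5 MHz, 3 MHz, 6.5 MHz} → 3.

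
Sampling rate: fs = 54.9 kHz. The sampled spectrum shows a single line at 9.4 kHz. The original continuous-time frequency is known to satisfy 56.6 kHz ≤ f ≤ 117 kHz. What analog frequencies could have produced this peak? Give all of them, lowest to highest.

64.3 kHz, 100.4 kHz

Frequencies that alias to 9.4 kHz are k·fs ± 9.4 kHz for integer k ≥ 0.
k=0: 9.4 kHz.
k=1: 45.5 kHz, 64.3 kHz.
k=2: 100.4 kHz, 119.2 kHz.
k=3: 155.3 kHz, 174.1 kHz.
Within [56.6 kHz, 117 kHz]: 64.3 kHz, 100.4 kHz.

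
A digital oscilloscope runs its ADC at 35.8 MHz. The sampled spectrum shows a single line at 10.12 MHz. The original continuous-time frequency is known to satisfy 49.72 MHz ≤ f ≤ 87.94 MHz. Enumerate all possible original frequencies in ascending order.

61.48 MHz, 81.72 MHz

Frequencies that alias to 10.12 MHz are k·fs ± 10.12 MHz for integer k ≥ 0.
k=0: 10.12 MHz.
k=1: 25.68 MHz, 45.92 MHz.
k=2: 61.48 MHz, 81.72 MHz.
k=3: 97.28 MHz, 117.52 MHz.
Within [49.72 MHz, 87.94 MHz]: 61.48 MHz, 81.72 MHz.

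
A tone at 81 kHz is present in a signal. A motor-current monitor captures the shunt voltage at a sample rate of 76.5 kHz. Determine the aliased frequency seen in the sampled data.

81 kHz mod fs = 4.5 kHz.
4.5 kHz ≤ fs/2 = 38.25 kHz, appears at 4.5 kHz.

4.5 kHz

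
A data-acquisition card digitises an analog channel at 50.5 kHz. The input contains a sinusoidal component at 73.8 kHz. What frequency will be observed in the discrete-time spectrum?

73.8 kHz mod fs = 23.3 kHz.
23.3 kHz ≤ fs/2 = 25.25 kHz, appears at 23.3 kHz.

23.3 kHz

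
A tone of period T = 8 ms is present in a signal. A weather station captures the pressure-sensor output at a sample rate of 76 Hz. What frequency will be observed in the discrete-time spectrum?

27 Hz

T = 8 ms → f = 1/T = 125 Hz.
125 Hz mod fs = 49 Hz.
49 Hz > fs/2 = 38 Hz, folds to fs − 49 Hz = 27 Hz.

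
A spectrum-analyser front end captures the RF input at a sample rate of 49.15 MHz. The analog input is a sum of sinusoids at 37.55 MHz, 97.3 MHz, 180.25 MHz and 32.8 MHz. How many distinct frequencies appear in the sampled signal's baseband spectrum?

3

fs/2 = 24.575 MHz.
37.55 MHz > fs/2 = 24.575 MHz, folds to fs − 37.55 MHz = 11.6 MHz.
97.3 MHz mod fs = 48.15 MHz.
48.15 MHz > fs/2 = 24.575 MHz, folds to fs − 48.15 MHz = 1 MHz.
180.25 MHz mod fs = 32.8 MHz.
32.8 MHz > fs/2 = 24.575 MHz, folds to fs − 32.8 MHz = 16.35 MHz.
32.8 MHz > fs/2 = 24.575 MHz, folds to fs − 32.8 MHz = 16.35 MHz.
Distinct values: {1 MHz, 11.6 MHz, 16.35 MHz} → 3.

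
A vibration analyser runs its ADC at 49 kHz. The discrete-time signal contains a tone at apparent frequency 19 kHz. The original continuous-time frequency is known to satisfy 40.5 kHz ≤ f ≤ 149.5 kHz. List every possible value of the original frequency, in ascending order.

Frequencies that alias to 19 kHz are k·fs ± 19 kHz for integer k ≥ 0.
k=0: 19 kHz.
k=1: 30 kHz, 68 kHz.
k=2: 79 kHz, 117 kHz.
k=3: 128 kHz, 166 kHz.
k=4: 177 kHz, 215 kHz.
Within [40.5 kHz, 149.5 kHz]: 68 kHz, 79 kHz, 117 kHz, 128 kHz.

68 kHz, 79 kHz, 117 kHz, 128 kHz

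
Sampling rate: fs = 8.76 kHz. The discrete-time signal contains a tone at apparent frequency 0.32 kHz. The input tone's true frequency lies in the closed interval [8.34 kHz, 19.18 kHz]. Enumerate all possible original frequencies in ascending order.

Frequencies that alias to 0.32 kHz are k·fs ± 0.32 kHz for integer k ≥ 0.
k=0: 0.32 kHz.
k=1: 8.44 kHz, 9.08 kHz.
k=2: 17.2 kHz, 17.84 kHz.
k=3: 25.96 kHz, 26.6 kHz.
Within [8.34 kHz, 19.18 kHz]: 8.44 kHz, 9.08 kHz, 17.2 kHz, 17.84 kHz.

8.44 kHz, 9.08 kHz, 17.2 kHz, 17.84 kHz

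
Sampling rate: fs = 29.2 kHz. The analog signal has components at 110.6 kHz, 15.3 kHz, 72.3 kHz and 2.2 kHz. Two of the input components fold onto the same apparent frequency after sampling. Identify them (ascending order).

fs/2 = 14.6 kHz.
110.6 kHz mod fs = 23 kHz.
23 kHz > fs/2 = 14.6 kHz, folds to fs − 23 kHz = 6.2 kHz.
15.3 kHz > fs/2 = 14.6 kHz, folds to fs − 15.3 kHz = 13.9 kHz.
72.3 kHz mod fs = 13.9 kHz.
13.9 kHz ≤ fs/2 = 14.6 kHz, appears at 13.9 kHz.
2.2 kHz ≤ fs/2 = 14.6 kHz, passes unchanged.
15.3 kHz and 72.3 kHz both map to 13.9 kHz.

15.3 kHz, 72.3 kHz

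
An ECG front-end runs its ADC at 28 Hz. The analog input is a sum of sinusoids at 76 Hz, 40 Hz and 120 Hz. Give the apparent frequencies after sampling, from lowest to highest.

8 Hz, 12 Hz

fs/2 = 14 Hz.
76 Hz mod fs = 20 Hz.
20 Hz > fs/2 = 14 Hz, folds to fs − 20 Hz = 8 Hz.
40 Hz mod fs = 12 Hz.
12 Hz ≤ fs/2 = 14 Hz, appears at 12 Hz.
120 Hz mod fs = 8 Hz.
8 Hz ≤ fs/2 = 14 Hz, appears at 8 Hz.
Distinct values: {8 Hz, 12 Hz}.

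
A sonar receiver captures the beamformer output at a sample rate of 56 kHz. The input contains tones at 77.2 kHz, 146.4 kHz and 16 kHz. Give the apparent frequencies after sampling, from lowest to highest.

fs/2 = 28 kHz.
77.2 kHz mod fs = 21.2 kHz.
21.2 kHz ≤ fs/2 = 28 kHz, appears at 21.2 kHz.
146.4 kHz mod fs = 34.4 kHz.
34.4 kHz > fs/2 = 28 kHz, folds to fs − 34.4 kHz = 21.6 kHz.
16 kHz ≤ fs/2 = 28 kHz, passes unchanged.
Distinct values: {16 kHz, 21.2 kHz, 21.6 kHz}.

16 kHz, 21.2 kHz, 21.6 kHz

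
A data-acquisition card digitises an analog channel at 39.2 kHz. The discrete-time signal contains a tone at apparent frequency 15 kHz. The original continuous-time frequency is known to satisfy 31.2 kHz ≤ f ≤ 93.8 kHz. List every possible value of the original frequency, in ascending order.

54.2 kHz, 63.4 kHz, 93.4 kHz

Frequencies that alias to 15 kHz are k·fs ± 15 kHz for integer k ≥ 0.
k=0: 15 kHz.
k=1: 24.2 kHz, 54.2 kHz.
k=2: 63.4 kHz, 93.4 kHz.
k=3: 102.6 kHz, 132.6 kHz.
Within [31.2 kHz, 93.8 kHz]: 54.2 kHz, 63.4 kHz, 93.4 kHz.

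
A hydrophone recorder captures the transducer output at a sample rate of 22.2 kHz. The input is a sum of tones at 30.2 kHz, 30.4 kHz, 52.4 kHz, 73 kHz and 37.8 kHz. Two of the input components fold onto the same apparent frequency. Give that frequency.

fs/2 = 11.1 kHz.
30.2 kHz mod fs = 8 kHz.
8 kHz ≤ fs/2 = 11.1 kHz, appears at 8 kHz.
30.4 kHz mod fs = 8.2 kHz.
8.2 kHz ≤ fs/2 = 11.1 kHz, appears at 8.2 kHz.
52.4 kHz mod fs = 8 kHz.
8 kHz ≤ fs/2 = 11.1 kHz, appears at 8 kHz.
73 kHz mod fs = 6.4 kHz.
6.4 kHz ≤ fs/2 = 11.1 kHz, appears at 6.4 kHz.
37.8 kHz mod fs = 15.6 kHz.
15.6 kHz > fs/2 = 11.1 kHz, folds to fs − 15.6 kHz = 6.6 kHz.
30.2 kHz and 52.4 kHz both map to 8 kHz.

8 kHz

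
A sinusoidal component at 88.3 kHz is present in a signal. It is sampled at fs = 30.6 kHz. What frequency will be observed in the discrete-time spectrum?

3.5 kHz

88.3 kHz mod fs = 27.1 kHz.
27.1 kHz > fs/2 = 15.3 kHz, folds to fs − 27.1 kHz = 3.5 kHz.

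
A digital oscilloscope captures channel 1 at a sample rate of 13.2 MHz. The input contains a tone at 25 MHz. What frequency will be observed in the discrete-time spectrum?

25 MHz mod fs = 11.8 MHz.
11.8 MHz > fs/2 = 6.6 MHz, folds to fs − 11.8 MHz = 1.4 MHz.

1.4 MHz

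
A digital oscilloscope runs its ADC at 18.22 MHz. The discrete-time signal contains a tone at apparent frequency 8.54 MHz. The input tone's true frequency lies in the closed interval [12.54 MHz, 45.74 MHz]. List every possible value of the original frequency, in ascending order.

Frequencies that alias to 8.54 MHz are k·fs ± 8.54 MHz for integer k ≥ 0.
k=0: 8.54 MHz.
k=1: 9.68 MHz, 26.76 MHz.
k=2: 27.9 MHz, 44.98 MHz.
k=3: 46.12 MHz, 63.2 MHz.
Within [12.54 MHz, 45.74 MHz]: 26.76 MHz, 27.9 MHz, 44.98 MHz.

26.76 MHz, 27.9 MHz, 44.98 MHz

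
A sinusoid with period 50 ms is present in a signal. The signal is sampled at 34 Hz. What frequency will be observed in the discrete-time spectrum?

T = 50 ms → f = 1/T = 20 Hz.
20 Hz > fs/2 = 17 Hz, folds to fs − 20 Hz = 14 Hz.

14 Hz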